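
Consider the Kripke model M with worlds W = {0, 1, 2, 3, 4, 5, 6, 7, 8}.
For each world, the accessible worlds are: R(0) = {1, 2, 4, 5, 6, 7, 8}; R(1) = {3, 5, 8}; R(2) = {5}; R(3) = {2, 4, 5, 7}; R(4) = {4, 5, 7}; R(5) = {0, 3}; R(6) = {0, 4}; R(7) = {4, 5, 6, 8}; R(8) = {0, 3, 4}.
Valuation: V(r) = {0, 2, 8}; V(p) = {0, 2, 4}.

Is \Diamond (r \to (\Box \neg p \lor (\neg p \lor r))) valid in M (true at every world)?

Let φ = \Diamond (r \to (\Box \neg p \lor (\neg p \lor r))). Evaluate φ at each world:
  0 (successors {1, 2, 4, 5, 6, 7, 8}): φ is true.
  1 (successors {3, 5, 8}): φ is true.
  2 (successors {5}): φ is true.
  3 (successors {2, 4, 5, 7}): φ is true.
  4 (successors {4, 5, 7}): φ is true.
  5 (successors {0, 3}): φ is true.
  6 (successors {0, 4}): φ is true.
  7 (successors {4, 5, 6, 8}): φ is true.
  8 (successors {0, 3, 4}): φ is true.
For instance, at 7:
  At 7: \Diamond (r \to (\Box \neg p \lor (\neg p \lor r))) requires r \to (\Box \neg p \lor (\neg p \lor r)) at some successor in {4, 5, 6, 8}.
    r \to (\Box \neg p \lor (\neg p \lor r)) holds at 4, so \Diamond (r \to (\Box \neg p \lor (\neg p \lor r))) is true at 7.
      At 4: r is false, \Box \neg p \lor (\neg p \lor r) is false, so r \to (\Box \neg p \lor (\neg p \lor r)) is true.

Yes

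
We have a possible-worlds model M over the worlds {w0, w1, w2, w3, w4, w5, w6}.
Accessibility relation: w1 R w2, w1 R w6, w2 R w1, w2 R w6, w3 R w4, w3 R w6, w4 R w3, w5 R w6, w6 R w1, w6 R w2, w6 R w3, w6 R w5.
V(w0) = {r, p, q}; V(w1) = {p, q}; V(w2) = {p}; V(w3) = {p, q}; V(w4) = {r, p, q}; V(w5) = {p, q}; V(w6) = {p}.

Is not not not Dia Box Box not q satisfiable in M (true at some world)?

Yes

Let φ = not not not Dia Box Box not q. Evaluate φ at each world:
  w0 (successors ∅): φ is true.
  w1 (successors {w2, w6}): φ is true.
  w2 (successors {w1, w6}): φ is true.
  w3 (successors {w4, w6}): φ is true.
  w4 (successors {w3}): φ is true.
  w5 (successors {w6}): φ is true.
  w6 (successors {w1, w2, w3, w5}): φ is true.
Detail at w0 (witness):
  At w0: not not Dia Box Box not q is false, so not not not Dia Box Box not q is true.
    At w0: not Dia Box Box not q is true, so not not Dia Box Box not q is false.
      At w0: Dia Box Box not q is false, so not Dia Box Box not q is true.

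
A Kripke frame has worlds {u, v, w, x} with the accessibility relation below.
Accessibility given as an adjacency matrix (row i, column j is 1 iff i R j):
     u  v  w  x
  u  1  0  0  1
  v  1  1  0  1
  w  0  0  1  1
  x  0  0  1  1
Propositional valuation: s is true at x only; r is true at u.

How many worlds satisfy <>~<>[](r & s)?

Let φ = <>~<>[](r & s). Evaluate φ at each world:
  u (successors {u, x}): φ is true.
  v (successors {u, v, x}): φ is true.
  w (successors {w, x}): φ is true.
  x (successors {w, x}): φ is true.
For instance, at w:
  At w: <>~<>[](r & s) requires ~<>[](r & s) at some successor in {w, x}.
    ~<>[](r & s) holds at w, so <>~<>[](r & s) is true at w.
      At w: <>[](r & s) is false, so ~<>[](r & s) is true.
Satisfying worlds: {u, v, w, x}

4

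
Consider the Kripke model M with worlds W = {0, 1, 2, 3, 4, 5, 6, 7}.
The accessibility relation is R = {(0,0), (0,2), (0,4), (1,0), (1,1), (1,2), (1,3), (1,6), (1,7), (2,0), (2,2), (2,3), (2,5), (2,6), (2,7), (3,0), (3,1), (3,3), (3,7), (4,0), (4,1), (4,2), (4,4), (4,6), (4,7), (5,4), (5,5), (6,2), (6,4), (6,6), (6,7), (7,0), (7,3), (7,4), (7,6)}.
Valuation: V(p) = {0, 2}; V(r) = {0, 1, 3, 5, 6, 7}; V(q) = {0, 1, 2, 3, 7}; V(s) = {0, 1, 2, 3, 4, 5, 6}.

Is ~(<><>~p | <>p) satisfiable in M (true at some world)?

No

Let φ = ~(<><>~p | <>p). Evaluate φ at each world:
  0 (successors {0, 2, 4}): φ is false.
  1 (successors {0, 1, 2, 3, 6, 7}): φ is false.
  2 (successors {0, 2, 3, 5, 6, 7}): φ is false.
  3 (successors {0, 1, 3, 7}): φ is false.
  4 (successors {0, 1, 2, 4, 6, 7}): φ is false.
  5 (successors {4, 5}): φ is false.
  6 (successors {2, 4, 6, 7}): φ is false.
  7 (successors {0, 3, 4, 6}): φ is false.
For instance, at 7:
  At 7: <><>~p | <>p is true, so ~(<><>~p | <>p) is false.
    At 7: <><>~p is true, <>p is true, so <><>~p | <>p is true.
      At 7: <><>~p requires <>~p at some successor in {0, 3, 4, 6}.
        <>~p holds at 0, so <><>~p is true at 7.
      At 7: <>p requires p at some successor in {0, 3, 4, 6}.
        p holds at 0, so <>p is true at 7.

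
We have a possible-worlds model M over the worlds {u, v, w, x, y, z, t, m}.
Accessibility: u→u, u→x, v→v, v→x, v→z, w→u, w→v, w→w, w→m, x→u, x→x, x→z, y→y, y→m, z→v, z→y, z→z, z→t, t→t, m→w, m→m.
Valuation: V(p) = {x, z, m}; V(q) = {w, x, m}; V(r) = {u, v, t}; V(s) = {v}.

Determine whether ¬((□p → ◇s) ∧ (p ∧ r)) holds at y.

Recall that □ψ holds at a world iff ψ holds at every accessible world, and ◇ψ holds iff ψ holds at some accessible world.
At y: (□p → ◇s) ∧ (p ∧ r) is false, so ¬((□p → ◇s) ∧ (p ∧ r)) is true.
  At y: □p → ◇s is true, p ∧ r is false, so (□p → ◇s) ∧ (p ∧ r) is false.
    At y: □p is false, ◇s is false, so □p → ◇s is true.
      At y: □p requires p at every successor {y, m}.
        p fails at y, so □p is false at y.
      At y: ◇s requires s at some successor in {y, m}.
        At y: s is false.
        At m: s is false.
      So ◇s is false at y.

Yes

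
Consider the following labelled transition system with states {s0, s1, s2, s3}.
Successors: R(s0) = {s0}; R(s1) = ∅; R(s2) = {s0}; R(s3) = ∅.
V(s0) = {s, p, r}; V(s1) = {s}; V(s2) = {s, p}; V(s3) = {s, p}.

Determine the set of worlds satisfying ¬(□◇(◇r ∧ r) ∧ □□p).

none

Let φ = ¬(□◇(◇r ∧ r) ∧ □□p). Evaluate φ at each world:
  s0 (successors {s0}): φ is false.
  s1 (successors ∅): φ is false.
  s2 (successors {s0}): φ is false.
  s3 (successors ∅): φ is false.
For instance, at s2:
  At s2: □◇(◇r ∧ r) ∧ □□p is true, so ¬(□◇(◇r ∧ r) ∧ □□p) is false.
    At s2: □◇(◇r ∧ r) is true, □□p is true, so □◇(◇r ∧ r) ∧ □□p is true.
      At s2: □◇(◇r ∧ r) requires ◇(◇r ∧ r) at every successor {s0}.
        At s0: ◇(◇r ∧ r) is true.
      So □◇(◇r ∧ r) is true at s2.
      At s2: □□p requires □p at every successor {s0}.
        At s0: □p is true.
      So □□p is true at s2.
Satisfying worlds: none.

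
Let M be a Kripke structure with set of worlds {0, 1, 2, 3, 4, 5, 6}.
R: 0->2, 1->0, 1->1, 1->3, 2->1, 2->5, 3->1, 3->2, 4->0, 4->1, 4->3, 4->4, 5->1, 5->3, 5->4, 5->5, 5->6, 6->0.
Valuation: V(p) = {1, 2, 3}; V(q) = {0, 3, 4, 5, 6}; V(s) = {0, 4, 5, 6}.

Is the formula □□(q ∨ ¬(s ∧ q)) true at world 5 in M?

Yes

At 5: □□(q ∨ ¬(s ∧ q)) requires □(q ∨ ¬(s ∧ q)) at every successor {1, 3, 4, 5, 6}.
  At 1: □(q ∨ ¬(s ∧ q)) is true.
  At 3: □(q ∨ ¬(s ∧ q)) is true.
  At 4: □(q ∨ ¬(s ∧ q)) is true.
  At 5: □(q ∨ ¬(s ∧ q)) is true.
  At 6: □(q ∨ ¬(s ∧ q)) is true.
So □□(q ∨ ¬(s ∧ q)) is true at 5.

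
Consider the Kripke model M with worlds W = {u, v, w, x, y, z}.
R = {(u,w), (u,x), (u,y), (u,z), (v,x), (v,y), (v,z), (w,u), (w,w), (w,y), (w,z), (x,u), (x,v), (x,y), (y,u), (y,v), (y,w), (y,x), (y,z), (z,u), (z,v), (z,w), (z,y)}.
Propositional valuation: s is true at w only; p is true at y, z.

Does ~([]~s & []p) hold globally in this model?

Recall that []ψ holds at a world iff ψ holds at every accessible world, and <>ψ holds iff ψ holds at some accessible world.
Let φ = ~([]~s & []p). Evaluate φ at each world:
  u (successors {w, x, y, z}): φ is true.
  v (successors {x, y, z}): φ is true.
  w (successors {u, w, y, z}): φ is true.
  x (successors {u, v, y}): φ is true.
  y (successors {u, v, w, x, z}): φ is true.
  z (successors {u, v, w, y}): φ is true.
For instance, at x:
  At x: []~s & []p is false, so ~([]~s & []p) is true.
    At x: []~s is true, []p is false, so []~s & []p is false.
      At x: []~s requires ~s at every successor {u, v, y}.
        At u: ~s is true.
        At v: ~s is true.
        At y: ~s is true.
      So []~s is true at x.
      At x: []p requires p at every successor {u, v, y}.
        p fails at u, so []p is false at x.

Yes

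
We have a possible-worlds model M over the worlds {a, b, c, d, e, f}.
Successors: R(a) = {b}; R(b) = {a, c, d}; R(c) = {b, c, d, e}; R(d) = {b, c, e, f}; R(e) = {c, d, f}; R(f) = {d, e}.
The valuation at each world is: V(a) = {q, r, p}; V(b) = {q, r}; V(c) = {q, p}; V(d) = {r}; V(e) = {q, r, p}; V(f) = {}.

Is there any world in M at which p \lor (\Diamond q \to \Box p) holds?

Let φ = p \lor (\Diamond q \to \Box p). Evaluate φ at each world:
  a (successors {b}): φ is true.
  b (successors {a, c, d}): φ is false.
  c (successors {b, c, d, e}): φ is true.
  d (successors {b, c, e, f}): φ is false.
  e (successors {c, d, f}): φ is true.
  f (successors {d, e}): φ is false.
Detail at a (witness):
  At a: p is true, \Diamond q \to \Box p is false, so p \lor (\Diamond q \to \Box p) is true.
    At a: \Diamond q is true, \Box p is false, so \Diamond q \to \Box p is false.
      At a: \Diamond q requires q at some successor in {b}.
        q holds at b, so \Diamond q is true at a.
      At a: \Box p requires p at every successor {b}.
        p fails at b, so \Box p is false at a.

Yes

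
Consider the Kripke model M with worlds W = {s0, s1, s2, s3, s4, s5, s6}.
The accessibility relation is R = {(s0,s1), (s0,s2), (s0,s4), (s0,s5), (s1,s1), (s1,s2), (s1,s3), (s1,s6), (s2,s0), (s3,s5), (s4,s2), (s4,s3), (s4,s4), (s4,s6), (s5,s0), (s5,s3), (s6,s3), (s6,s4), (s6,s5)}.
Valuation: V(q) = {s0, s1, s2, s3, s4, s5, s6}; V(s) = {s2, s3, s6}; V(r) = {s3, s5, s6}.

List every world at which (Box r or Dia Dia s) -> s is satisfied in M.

s2, s3, s6

Let φ = (Box r or Dia Dia s) -> s. Evaluate φ at each world:
  s0 (successors {s1, s2, s4, s5}): φ is false.
  s1 (successors {s1, s2, s3, s6}): φ is false.
  s2 (successors {s0}): φ is true.
  s3 (successors {s5}): φ is true.
  s4 (successors {s2, s3, s4, s6}): φ is false.
  s5 (successors {s0, s3}): φ is false.
  s6 (successors {s3, s4, s5}): φ is true.
For instance, at s5:
  At s5: Box r or Dia Dia s is true, s is false, so (Box r or Dia Dia s) -> s is false.
    At s5: Box r is false, Dia Dia s is true, so Box r or Dia Dia s is true.
      At s5: Box r requires r at every successor {s0, s3}.
        r fails at s0, so Box r is false at s5.
      At s5: Dia Dia s requires Dia s at some successor in {s0, s3}.
        Dia s holds at s0, so Dia Dia s is true at s5.
Satisfying worlds: {s2, s3, s6}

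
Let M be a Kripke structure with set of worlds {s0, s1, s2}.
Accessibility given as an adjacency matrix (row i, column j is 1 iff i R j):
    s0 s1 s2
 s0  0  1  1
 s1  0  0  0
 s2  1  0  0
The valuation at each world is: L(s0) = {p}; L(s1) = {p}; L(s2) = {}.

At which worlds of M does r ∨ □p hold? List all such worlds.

s1, s2

Let φ = r ∨ □p. Evaluate φ at each world:
  s0 (successors {s1, s2}): φ is false.
  s1 (successors ∅): φ is true.
  s2 (successors {s0}): φ is true.
For instance, at s2:
  At s2: r is false, □p is true, so r ∨ □p is true.
    At s2: □p requires p at every successor {s0}.
      At s0: p is true.
    So □p is true at s2.
Satisfying worlds: {s1, s2}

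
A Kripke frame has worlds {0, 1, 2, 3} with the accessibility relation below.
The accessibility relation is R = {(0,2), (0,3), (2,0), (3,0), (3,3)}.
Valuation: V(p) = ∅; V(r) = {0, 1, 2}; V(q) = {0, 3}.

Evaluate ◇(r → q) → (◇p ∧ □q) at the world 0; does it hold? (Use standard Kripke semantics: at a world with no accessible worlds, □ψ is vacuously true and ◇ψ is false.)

At 0: ◇(r → q) is true, ◇p ∧ □q is false, so ◇(r → q) → (◇p ∧ □q) is false.
  At 0: ◇(r → q) requires r → q at some successor in {2, 3}.
    r → q holds at 3, so ◇(r → q) is true at 0.
  At 0: ◇p is false, □q is false, so ◇p ∧ □q is false.
    At 0: ◇p requires p at some successor in {2, 3}.
      At 2: p is false.
      At 3: p is false.
    So ◇p is false at 0.
    At 0: □q requires q at every successor {2, 3}.
      q fails at 2, so □q is false at 0.

No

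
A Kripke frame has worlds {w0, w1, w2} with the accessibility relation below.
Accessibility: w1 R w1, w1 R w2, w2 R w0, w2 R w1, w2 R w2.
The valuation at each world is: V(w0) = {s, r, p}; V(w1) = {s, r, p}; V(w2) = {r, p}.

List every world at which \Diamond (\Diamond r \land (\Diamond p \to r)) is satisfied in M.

Let φ = \Diamond (\Diamond r \land (\Diamond p \to r)). Evaluate φ at each world:
  w0 (successors ∅): φ is false.
  w1 (successors {w1, w2}): φ is true.
  w2 (successors {w0, w1, w2}): φ is true.
For instance, at w1:
  At w1: \Diamond (\Diamond r \land (\Diamond p \to r)) requires \Diamond r \land (\Diamond p \to r) at some successor in {w1, w2}.
    \Diamond r \land (\Diamond p \to r) holds at w1, so \Diamond (\Diamond r \land (\Diamond p \to r)) is true at w1.
      At w1: \Diamond r is true, \Diamond p \to r is true, so \Diamond r \land (\Diamond p \to r) is true.
Satisfying worlds: {w1, w2}

w1, w2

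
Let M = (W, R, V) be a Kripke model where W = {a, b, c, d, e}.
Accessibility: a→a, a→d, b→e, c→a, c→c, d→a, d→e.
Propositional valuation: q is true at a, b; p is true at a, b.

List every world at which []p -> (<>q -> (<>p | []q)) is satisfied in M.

Let φ = []p -> (<>q -> (<>p | []q)). Evaluate φ at each world:
  a (successors {a, d}): φ is true.
  b (successors {e}): φ is true.
  c (successors {a, c}): φ is true.
  d (successors {a, e}): φ is true.
  e (successors ∅): φ is true.
For instance, at b:
  At b: []p is false, <>q -> (<>p | []q) is true, so []p -> (<>q -> (<>p | []q)) is true.
    At b: []p requires p at every successor {e}.
      p fails at e, so []p is false at b.
    At b: <>q is false, <>p | []q is false, so <>q -> (<>p | []q) is true.
      At b: <>q requires q at some successor in {e}.
        At e: q is false.
      So <>q is false at b.
      At b: <>p is false, []q is false, so <>p | []q is false.
Satisfying worlds: {a, b, c, d, e}

a, b, c, d, e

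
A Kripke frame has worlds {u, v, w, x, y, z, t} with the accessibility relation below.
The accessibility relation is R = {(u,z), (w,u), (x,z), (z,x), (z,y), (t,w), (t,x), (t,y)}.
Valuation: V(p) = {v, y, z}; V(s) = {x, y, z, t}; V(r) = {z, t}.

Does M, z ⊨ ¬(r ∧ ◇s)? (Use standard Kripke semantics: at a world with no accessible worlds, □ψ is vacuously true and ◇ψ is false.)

At z: r ∧ ◇s is true, so ¬(r ∧ ◇s) is false.
  At z: r is true, ◇s is true, so r ∧ ◇s is true.
    At z: ◇s requires s at some successor in {x, y}.
      s holds at x, so ◇s is true at z.

No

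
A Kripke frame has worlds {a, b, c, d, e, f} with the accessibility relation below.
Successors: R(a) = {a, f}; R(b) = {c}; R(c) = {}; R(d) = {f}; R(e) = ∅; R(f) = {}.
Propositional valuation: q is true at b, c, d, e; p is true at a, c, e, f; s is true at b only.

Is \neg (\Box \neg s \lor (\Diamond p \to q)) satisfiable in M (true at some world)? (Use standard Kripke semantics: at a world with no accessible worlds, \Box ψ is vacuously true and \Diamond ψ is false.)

Let φ = \neg (\Box \neg s \lor (\Diamond p \to q)). Evaluate φ at each world:
  a (successors {a, f}): φ is false.
  b (successors {c}): φ is false.
  c (successors ∅): φ is false.
  d (successors {f}): φ is false.
  e (successors ∅): φ is false.
  f (successors ∅): φ is false.
For instance, at d:
  At d: \Box \neg s \lor (\Diamond p \to q) is true, so \neg (\Box \neg s \lor (\Diamond p \to q)) is false.
    At d: \Box \neg s is true, \Diamond p \to q is true, so \Box \neg s \lor (\Diamond p \to q) is true.
      At d: \Box \neg s requires \neg s at every successor {f}.
        At f: \neg s is true.
      So \Box \neg s is true at d.
      At d: \Diamond p is true, q is true, so \Diamond p \to q is true.

No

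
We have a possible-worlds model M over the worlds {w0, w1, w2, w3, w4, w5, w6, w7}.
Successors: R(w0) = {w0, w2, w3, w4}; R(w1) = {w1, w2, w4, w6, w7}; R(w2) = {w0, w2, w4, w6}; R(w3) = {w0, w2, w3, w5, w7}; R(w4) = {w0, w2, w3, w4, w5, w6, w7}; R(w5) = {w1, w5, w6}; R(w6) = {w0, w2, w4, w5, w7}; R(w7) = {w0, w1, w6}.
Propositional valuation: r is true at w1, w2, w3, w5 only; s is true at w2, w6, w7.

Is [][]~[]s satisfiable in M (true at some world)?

Yes

Let φ = [][]~[]s. Evaluate φ at each world:
  w0 (successors {w0, w2, w3, w4}): φ is true.
  w1 (successors {w1, w2, w4, w6, w7}): φ is true.
  w2 (successors {w0, w2, w4, w6}): φ is true.
  w3 (successors {w0, w2, w3, w5, w7}): φ is true.
  w4 (successors {w0, w2, w3, w4, w5, w6, w7}): φ is true.
  w5 (successors {w1, w5, w6}): φ is true.
  w6 (successors {w0, w2, w4, w5, w7}): φ is true.
  w7 (successors {w0, w1, w6}): φ is true.
Detail at w0 (witness):
  At w0: [][]~[]s requires []~[]s at every successor {w0, w2, w3, w4}.
    At w0: []~[]s is true.
    At w2: []~[]s is true.
    At w3: []~[]s is true.
    At w4: []~[]s is true.
  So [][]~[]s is true at w0.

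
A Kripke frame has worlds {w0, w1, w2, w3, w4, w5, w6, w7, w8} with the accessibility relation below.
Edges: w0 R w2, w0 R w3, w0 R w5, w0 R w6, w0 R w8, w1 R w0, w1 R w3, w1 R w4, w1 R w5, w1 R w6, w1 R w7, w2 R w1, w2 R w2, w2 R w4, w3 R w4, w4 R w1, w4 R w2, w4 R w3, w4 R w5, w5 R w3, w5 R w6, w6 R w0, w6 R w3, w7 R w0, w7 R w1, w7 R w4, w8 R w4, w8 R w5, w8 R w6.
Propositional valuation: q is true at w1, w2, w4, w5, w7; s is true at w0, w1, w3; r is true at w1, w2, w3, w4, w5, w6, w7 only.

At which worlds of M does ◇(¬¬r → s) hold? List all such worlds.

Recall that ◇ψ holds at a world iff ψ holds at some accessible world.
Let φ = ◇(¬¬r → s). Evaluate φ at each world:
  w0 (successors {w2, w3, w5, w6, w8}): φ is true.
  w1 (successors {w0, w3, w4, w5, w6, w7}): φ is true.
  w2 (successors {w1, w2, w4}): φ is true.
  w3 (successors {w4}): φ is false.
  w4 (successors {w1, w2, w3, w5}): φ is true.
  w5 (successors {w3, w6}): φ is true.
  w6 (successors {w0, w3}): φ is true.
  w7 (successors {w0, w1, w4}): φ is true.
  w8 (successors {w4, w5, w6}): φ is false.
For instance, at w6:
  At w6: ◇(¬¬r → s) requires ¬¬r → s at some successor in {w0, w3}.
    ¬¬r → s holds at w0, so ◇(¬¬r → s) is true at w6.
Satisfying worlds: {w0, w1, w2, w4, w5, w6, w7}

w0, w1, w2, w4, w5, w6, w7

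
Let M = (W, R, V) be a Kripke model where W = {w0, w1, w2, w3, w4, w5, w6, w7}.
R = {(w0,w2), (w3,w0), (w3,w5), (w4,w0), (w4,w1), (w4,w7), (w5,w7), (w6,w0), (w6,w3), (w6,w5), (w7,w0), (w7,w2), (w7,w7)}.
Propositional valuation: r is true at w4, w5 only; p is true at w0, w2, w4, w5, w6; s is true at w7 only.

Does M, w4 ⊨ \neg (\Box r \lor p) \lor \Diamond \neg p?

At w4: \neg (\Box r \lor p) is false, \Diamond \neg p is true, so \neg (\Box r \lor p) \lor \Diamond \neg p is true.
  At w4: \Box r \lor p is true, so \neg (\Box r \lor p) is false.
    At w4: \Box r is false, p is true, so \Box r \lor p is true.
      At w4: \Box r requires r at every successor {w0, w1, w7}.
        r fails at w0, so \Box r is false at w4.
  At w4: \Diamond \neg p requires \neg p at some successor in {w0, w1, w7}.
    \neg p holds at w1, so \Diamond \neg p is true at w4.

Yes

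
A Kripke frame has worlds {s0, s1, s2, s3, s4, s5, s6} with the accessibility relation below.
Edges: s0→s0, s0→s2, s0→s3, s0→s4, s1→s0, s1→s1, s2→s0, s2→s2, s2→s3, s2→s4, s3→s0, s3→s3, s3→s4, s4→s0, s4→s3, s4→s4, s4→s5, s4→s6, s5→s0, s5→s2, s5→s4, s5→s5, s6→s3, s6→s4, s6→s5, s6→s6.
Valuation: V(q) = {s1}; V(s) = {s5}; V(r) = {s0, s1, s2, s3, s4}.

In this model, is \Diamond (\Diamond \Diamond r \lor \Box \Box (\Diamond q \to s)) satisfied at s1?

Recall that \Box ψ holds at a world iff ψ holds at every accessible world, and \Diamond ψ holds iff ψ holds at some accessible world.
At s1: \Diamond (\Diamond \Diamond r \lor \Box \Box (\Diamond q \to s)) requires \Diamond \Diamond r \lor \Box \Box (\Diamond q \to s) at some successor in {s0, s1}.
  \Diamond \Diamond r \lor \Box \Box (\Diamond q \to s) holds at s0, so \Diamond (\Diamond \Diamond r \lor \Box \Box (\Diamond q \to s)) is true at s1.
    At s0: \Diamond \Diamond r is true, \Box \Box (\Diamond q \to s) is true, so \Diamond \Diamond r \lor \Box \Box (\Diamond q \to s) is true.
      At s0: \Diamond \Diamond r requires \Diamond r at some successor in {s0, s2, s3, s4}.
        \Diamond r holds at s0, so \Diamond \Diamond r is true at s0.
      At s0: \Box \Box (\Diamond q \to s) requires \Box (\Diamond q \to s) at every successor {s0, s2, s3, s4}.
        At s0: \Box (\Diamond q \to s) is true.
        At s2: \Box (\Diamond q \to s) is true.
        At s3: \Box (\Diamond q \to s) is true.
        At s4: \Box (\Diamond q \to s) is true.
      So \Box \Box (\Diamond q \to s) is true at s0.

Yes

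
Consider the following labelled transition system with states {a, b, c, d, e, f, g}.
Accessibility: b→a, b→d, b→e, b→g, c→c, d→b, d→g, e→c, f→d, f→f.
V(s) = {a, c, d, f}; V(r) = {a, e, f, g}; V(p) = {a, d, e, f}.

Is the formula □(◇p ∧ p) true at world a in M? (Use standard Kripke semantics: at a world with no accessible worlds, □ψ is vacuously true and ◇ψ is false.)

At a: no accessible worlds, so □(◇p ∧ p) holds vacuously.

Yes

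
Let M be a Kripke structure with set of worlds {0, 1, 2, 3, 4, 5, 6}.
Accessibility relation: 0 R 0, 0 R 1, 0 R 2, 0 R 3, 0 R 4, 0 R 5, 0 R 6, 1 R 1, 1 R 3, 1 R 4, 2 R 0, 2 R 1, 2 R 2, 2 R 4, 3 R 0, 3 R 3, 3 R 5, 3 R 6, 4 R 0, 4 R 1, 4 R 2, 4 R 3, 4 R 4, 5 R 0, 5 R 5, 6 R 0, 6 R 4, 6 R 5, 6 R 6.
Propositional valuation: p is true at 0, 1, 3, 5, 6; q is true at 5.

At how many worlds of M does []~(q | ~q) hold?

Let φ = []~(q | ~q). Evaluate φ at each world:
  0 (successors {0, 1, 2, 3, 4, 5, 6}): φ is false.
  1 (successors {1, 3, 4}): φ is false.
  2 (successors {0, 1, 2, 4}): φ is false.
  3 (successors {0, 3, 5, 6}): φ is false.
  4 (successors {0, 1, 2, 3, 4}): φ is false.
  5 (successors {0, 5}): φ is false.
  6 (successors {0, 4, 5, 6}): φ is false.
For instance, at 0:
  At 0: []~(q | ~q) requires ~(q | ~q) at every successor {0, 1, 2, 3, 4, 5, 6}.
    ~(q | ~q) fails at 0, so []~(q | ~q) is false at 0.
Satisfying worlds: none.

0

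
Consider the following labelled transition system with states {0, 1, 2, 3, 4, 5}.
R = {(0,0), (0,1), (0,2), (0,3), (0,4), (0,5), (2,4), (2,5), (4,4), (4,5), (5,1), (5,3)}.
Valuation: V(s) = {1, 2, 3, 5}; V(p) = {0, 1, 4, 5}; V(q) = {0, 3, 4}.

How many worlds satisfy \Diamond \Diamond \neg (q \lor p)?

Let φ = \Diamond \Diamond \neg (q \lor p). Evaluate φ at each world:
  0 (successors {0, 1, 2, 3, 4, 5}): φ is true.
  1 (successors ∅): φ is false.
  2 (successors {4, 5}): φ is false.
  3 (successors ∅): φ is false.
  4 (successors {4, 5}): φ is false.
  5 (successors {1, 3}): φ is false.
For instance, at 2:
  At 2: \Diamond \Diamond \neg (q \lor p) requires \Diamond \neg (q \lor p) at some successor in {4, 5}.
    At 4: \Diamond \neg (q \lor p) is false.
    At 5: \Diamond \neg (q \lor p) is false.
  So \Diamond \Diamond \neg (q \lor p) is false at 2.
Satisfying worlds: {0}

1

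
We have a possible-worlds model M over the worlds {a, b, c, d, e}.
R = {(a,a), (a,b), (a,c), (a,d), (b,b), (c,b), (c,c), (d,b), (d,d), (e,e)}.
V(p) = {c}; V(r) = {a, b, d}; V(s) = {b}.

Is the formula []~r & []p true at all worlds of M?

Let φ = []~r & []p. Evaluate φ at each world:
  a (successors {a, b, c, d}): φ is false.
  b (successors {b}): φ is false.
  c (successors {b, c}): φ is false.
  d (successors {b, d}): φ is false.
  e (successors {e}): φ is false.
Detail at a (counterexample):
  At a: []~r is false, []p is false, so []~r & []p is false.
    At a: []~r requires ~r at every successor {a, b, c, d}.
      ~r fails at a, so []~r is false at a.
    At a: []p requires p at every successor {a, b, c, d}.
      p fails at a, so []p is false at a.

No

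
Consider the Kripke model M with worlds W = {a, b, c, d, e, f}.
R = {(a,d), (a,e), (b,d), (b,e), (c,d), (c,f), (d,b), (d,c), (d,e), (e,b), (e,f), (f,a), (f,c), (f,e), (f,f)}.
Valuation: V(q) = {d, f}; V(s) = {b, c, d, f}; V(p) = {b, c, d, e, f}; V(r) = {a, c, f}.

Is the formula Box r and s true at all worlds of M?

No

Recall that Box ψ holds at a world iff ψ holds at every accessible world, and Dia ψ holds iff ψ holds at some accessible world.
Let φ = Box r and s. Evaluate φ at each world:
  a (successors {d, e}): φ is false.
  b (successors {d, e}): φ is false.
  c (successors {d, f}): φ is false.
  d (successors {b, c, e}): φ is false.
  e (successors {b, f}): φ is false.
  f (successors {a, c, e, f}): φ is false.
Detail at a (counterexample):
  At a: Box r is false, s is false, so Box r and s is false.
    At a: Box r requires r at every successor {d, e}.
      r fails at d, so Box r is false at a.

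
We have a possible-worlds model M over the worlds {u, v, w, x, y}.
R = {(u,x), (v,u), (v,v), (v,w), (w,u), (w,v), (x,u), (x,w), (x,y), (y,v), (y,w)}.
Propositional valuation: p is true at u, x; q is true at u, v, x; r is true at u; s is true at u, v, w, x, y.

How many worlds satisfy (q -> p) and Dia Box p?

Let φ = (q -> p) and Dia Box p. Evaluate φ at each world:
  u (successors {x}): φ is false.
  v (successors {u, v, w}): φ is false.
  w (successors {u, v}): φ is true.
  x (successors {u, w, y}): φ is true.
  y (successors {v, w}): φ is false.
For instance, at u:
  At u: q -> p is true, Dia Box p is false, so (q -> p) and Dia Box p is false.
    At u: Dia Box p requires Box p at some successor in {x}.
      At x: Box p is false.
    So Dia Box p is false at u.
Satisfying worlds: {w, x}

2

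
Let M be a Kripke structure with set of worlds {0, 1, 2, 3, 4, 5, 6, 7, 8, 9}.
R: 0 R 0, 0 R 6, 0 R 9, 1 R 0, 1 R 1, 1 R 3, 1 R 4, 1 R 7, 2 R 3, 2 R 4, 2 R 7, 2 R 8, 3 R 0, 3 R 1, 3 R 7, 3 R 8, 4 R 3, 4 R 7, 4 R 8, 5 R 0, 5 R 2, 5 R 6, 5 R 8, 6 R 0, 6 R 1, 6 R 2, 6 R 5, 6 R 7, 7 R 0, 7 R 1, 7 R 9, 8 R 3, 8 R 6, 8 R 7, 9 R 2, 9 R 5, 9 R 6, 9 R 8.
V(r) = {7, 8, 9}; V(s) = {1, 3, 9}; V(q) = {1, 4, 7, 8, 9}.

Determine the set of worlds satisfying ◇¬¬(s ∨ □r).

Let φ = ◇¬¬(s ∨ □r). Evaluate φ at each world:
  0 (successors {0, 6, 9}): φ is true.
  1 (successors {0, 1, 3, 4, 7}): φ is true.
  2 (successors {3, 4, 7, 8}): φ is true.
  3 (successors {0, 1, 7, 8}): φ is true.
  4 (successors {3, 7, 8}): φ is true.
  5 (successors {0, 2, 6, 8}): φ is false.
  6 (successors {0, 1, 2, 5, 7}): φ is true.
  7 (successors {0, 1, 9}): φ is true.
  8 (successors {3, 6, 7}): φ is true.
  9 (successors {2, 5, 6, 8}): φ is false.
For instance, at 8:
  At 8: ◇¬¬(s ∨ □r) requires ¬¬(s ∨ □r) at some successor in {3, 6, 7}.
    ¬¬(s ∨ □r) holds at 3, so ◇¬¬(s ∨ □r) is true at 8.
      At 3: ¬(s ∨ □r) is false, so ¬¬(s ∨ □r) is true.
Satisfying worlds: {0, 1, 2, 3, 4, 6, 7, 8}

0, 1, 2, 3, 4, 6, 7, 8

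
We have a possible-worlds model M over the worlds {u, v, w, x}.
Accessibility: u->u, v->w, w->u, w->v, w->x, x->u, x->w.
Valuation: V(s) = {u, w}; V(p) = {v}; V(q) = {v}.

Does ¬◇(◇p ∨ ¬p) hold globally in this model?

No

Let φ = ¬◇(◇p ∨ ¬p). Evaluate φ at each world:
  u (successors {u}): φ is false.
  v (successors {w}): φ is false.
  w (successors {u, v, x}): φ is false.
  x (successors {u, w}): φ is false.
Detail at u (counterexample):
  At u: ◇(◇p ∨ ¬p) is true, so ¬◇(◇p ∨ ¬p) is false.
    At u: ◇(◇p ∨ ¬p) requires ◇p ∨ ¬p at some successor in {u}.
      ◇p ∨ ¬p holds at u, so ◇(◇p ∨ ¬p) is true at u.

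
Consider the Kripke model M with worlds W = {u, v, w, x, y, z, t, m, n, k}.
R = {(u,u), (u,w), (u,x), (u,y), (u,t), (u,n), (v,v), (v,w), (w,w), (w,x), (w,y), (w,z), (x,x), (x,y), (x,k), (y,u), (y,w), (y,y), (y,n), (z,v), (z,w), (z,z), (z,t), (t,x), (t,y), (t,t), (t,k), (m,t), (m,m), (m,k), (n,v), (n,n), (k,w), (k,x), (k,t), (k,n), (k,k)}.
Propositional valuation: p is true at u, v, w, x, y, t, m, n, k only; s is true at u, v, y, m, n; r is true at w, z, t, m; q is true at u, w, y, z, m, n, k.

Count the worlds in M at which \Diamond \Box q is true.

Recall that \Box ψ holds at a world iff ψ holds at every accessible world, and \Diamond ψ holds iff ψ holds at some accessible world.
Let φ = \Diamond \Box q. Evaluate φ at each world:
  u (successors {u, w, x, y, t, n}): φ is true.
  v (successors {v, w}): φ is false.
  w (successors {w, x, y, z}): φ is true.
  x (successors {x, y, k}): φ is true.
  y (successors {u, w, y, n}): φ is true.
  z (successors {v, w, z, t}): φ is false.
  t (successors {x, y, t, k}): φ is true.
  m (successors {t, m, k}): φ is false.
  n (successors {v, n}): φ is false.
  k (successors {w, x, t, n, k}): φ is false.
For instance, at m:
  At m: \Diamond \Box q requires \Box q at some successor in {t, m, k}.
    At t: \Box q is false.
    At m: \Box q is false.
    At k: \Box q is false.
  So \Diamond \Box q is false at m.
Satisfying worlds: {u, w, x, y, t}

5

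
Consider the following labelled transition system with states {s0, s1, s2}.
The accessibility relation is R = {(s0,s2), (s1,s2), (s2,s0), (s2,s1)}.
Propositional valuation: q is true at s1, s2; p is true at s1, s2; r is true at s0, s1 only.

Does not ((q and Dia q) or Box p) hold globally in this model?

Let φ = not ((q and Dia q) or Box p). Evaluate φ at each world:
  s0 (successors {s2}): φ is false.
  s1 (successors {s2}): φ is false.
  s2 (successors {s0, s1}): φ is false.
Detail at s0 (counterexample):
  At s0: (q and Dia q) or Box p is true, so not ((q and Dia q) or Box p) is false.
    At s0: q and Dia q is false, Box p is true, so (q and Dia q) or Box p is true.
      At s0: q is false, Dia q is true, so q and Dia q is false.
      At s0: Box p requires p at every successor {s2}.
        At s2: p is true.
      So Box p is true at s0.

No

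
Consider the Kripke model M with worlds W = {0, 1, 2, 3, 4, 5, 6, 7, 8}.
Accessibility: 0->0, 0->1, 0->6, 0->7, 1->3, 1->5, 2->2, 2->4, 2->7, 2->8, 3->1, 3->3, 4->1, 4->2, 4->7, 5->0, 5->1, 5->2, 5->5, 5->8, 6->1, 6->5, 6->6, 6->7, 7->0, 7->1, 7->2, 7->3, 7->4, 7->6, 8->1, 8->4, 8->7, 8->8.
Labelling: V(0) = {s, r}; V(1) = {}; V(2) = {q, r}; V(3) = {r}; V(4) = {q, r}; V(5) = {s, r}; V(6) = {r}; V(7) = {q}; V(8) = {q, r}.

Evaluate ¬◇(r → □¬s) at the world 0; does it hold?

No

At 0: ◇(r → □¬s) is true, so ¬◇(r → □¬s) is false.
  At 0: ◇(r → □¬s) requires r → □¬s at some successor in {0, 1, 6, 7}.
    r → □¬s holds at 1, so ◇(r → □¬s) is true at 0.
      At 1: r is false, □¬s is false, so r → □¬s is true.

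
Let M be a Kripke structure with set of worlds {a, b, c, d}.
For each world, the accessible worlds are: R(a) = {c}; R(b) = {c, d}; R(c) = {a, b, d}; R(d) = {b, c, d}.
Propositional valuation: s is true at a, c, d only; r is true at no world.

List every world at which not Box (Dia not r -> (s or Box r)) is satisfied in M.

Recall that Box ψ holds at a world iff ψ holds at every accessible world, and Dia ψ holds iff ψ holds at some accessible world.
Let φ = not Box (Dia not r -> (s or Box r)). Evaluate φ at each world:
  a (successors {c}): φ is false.
  b (successors {c, d}): φ is false.
  c (successors {a, b, d}): φ is true.
  d (successors {b, c, d}): φ is true.
For instance, at a:
  At a: Box (Dia not r -> (s or Box r)) is true, so not Box (Dia not r -> (s or Box r)) is false.
    At a: Box (Dia not r -> (s or Box r)) requires Dia not r -> (s or Box r) at every successor {c}.
      At c: Dia not r -> (s or Box r) is true.
    So Box (Dia not r -> (s or Box r)) is true at a.
Satisfying worlds: {c, d}

c, d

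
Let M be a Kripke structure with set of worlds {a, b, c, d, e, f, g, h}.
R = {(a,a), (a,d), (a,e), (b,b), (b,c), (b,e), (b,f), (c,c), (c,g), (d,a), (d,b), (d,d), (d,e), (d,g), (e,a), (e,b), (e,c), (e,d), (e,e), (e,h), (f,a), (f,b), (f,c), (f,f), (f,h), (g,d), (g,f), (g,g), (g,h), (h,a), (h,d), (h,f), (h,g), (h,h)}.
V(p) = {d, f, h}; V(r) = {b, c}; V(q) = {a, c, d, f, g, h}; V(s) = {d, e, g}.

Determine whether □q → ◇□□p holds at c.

No

Recall that □ψ holds at a world iff ψ holds at every accessible world, and ◇ψ holds iff ψ holds at some accessible world.
At c: □q is true, ◇□□p is false, so □q → ◇□□p is false.
  At c: □q requires q at every successor {c, g}.
    At c: q is true.
    At g: q is true.
  So □q is true at c.
  At c: ◇□□p requires □□p at some successor in {c, g}.
    At c: □□p is false.
    At g: □□p is false.
  So ◇□□p is false at c.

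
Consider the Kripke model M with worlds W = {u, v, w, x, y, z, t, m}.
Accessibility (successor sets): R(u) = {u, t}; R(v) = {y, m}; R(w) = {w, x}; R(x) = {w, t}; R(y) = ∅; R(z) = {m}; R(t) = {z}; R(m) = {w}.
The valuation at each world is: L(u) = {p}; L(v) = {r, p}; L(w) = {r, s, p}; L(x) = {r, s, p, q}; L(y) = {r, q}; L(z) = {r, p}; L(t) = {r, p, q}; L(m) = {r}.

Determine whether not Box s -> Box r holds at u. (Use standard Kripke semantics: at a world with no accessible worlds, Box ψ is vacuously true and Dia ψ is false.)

At u: not Box s is true, Box r is false, so not Box s -> Box r is false.
  At u: Box s is false, so not Box s is true.
    At u: Box s requires s at every successor {u, t}.
      s fails at u, so Box s is false at u.
  At u: Box r requires r at every successor {u, t}.
    r fails at u, so Box r is false at u.

No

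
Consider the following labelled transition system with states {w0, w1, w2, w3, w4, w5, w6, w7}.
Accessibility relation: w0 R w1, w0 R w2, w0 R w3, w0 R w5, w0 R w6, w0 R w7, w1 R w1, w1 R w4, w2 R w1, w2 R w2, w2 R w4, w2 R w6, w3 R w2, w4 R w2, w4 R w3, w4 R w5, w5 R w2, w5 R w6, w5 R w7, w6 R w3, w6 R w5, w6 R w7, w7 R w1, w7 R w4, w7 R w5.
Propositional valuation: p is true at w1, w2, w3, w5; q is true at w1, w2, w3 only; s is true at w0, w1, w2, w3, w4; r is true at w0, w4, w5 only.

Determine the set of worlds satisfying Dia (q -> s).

w0, w1, w2, w3, w4, w5, w6, w7

Let φ = Dia (q -> s). Evaluate φ at each world:
  w0 (successors {w1, w2, w3, w5, w6, w7}): φ is true.
  w1 (successors {w1, w4}): φ is true.
  w2 (successors {w1, w2, w4, w6}): φ is true.
  w3 (successors {w2}): φ is true.
  w4 (successors {w2, w3, w5}): φ is true.
  w5 (successors {w2, w6, w7}): φ is true.
  w6 (successors {w3, w5, w7}): φ is true.
  w7 (successors {w1, w4, w5}): φ is true.
For instance, at w6:
  At w6: Dia (q -> s) requires q -> s at some successor in {w3, w5, w7}.
    q -> s holds at w3, so Dia (q -> s) is true at w6.
Satisfying worlds: {w0, w1, w2, w3, w4, w5, w6, w7}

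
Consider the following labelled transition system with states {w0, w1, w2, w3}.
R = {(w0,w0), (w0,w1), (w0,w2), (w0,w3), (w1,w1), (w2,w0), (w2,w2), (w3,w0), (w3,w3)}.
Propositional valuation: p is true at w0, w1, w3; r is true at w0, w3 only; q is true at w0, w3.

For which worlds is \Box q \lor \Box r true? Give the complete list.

w3

Let φ = \Box q \lor \Box r. Evaluate φ at each world:
  w0 (successors {w0, w1, w2, w3}): φ is false.
  w1 (successors {w1}): φ is false.
  w2 (successors {w0, w2}): φ is false.
  w3 (successors {w0, w3}): φ is true.
For instance, at w1:
  At w1: \Box q is false, \Box r is false, so \Box q \lor \Box r is false.
    At w1: \Box q requires q at every successor {w1}.
      q fails at w1, so \Box q is false at w1.
    At w1: \Box r requires r at every successor {w1}.
      r fails at w1, so \Box r is false at w1.
Satisfying worlds: {w3}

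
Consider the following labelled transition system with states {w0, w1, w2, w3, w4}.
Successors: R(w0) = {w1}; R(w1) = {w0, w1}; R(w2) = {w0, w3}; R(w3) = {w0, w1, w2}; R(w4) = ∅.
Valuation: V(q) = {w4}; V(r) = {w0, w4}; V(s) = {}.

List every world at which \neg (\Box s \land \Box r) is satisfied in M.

w0, w1, w2, w3

Recall that \Box ψ holds at a world iff ψ holds at every accessible world, and \Diamond ψ holds iff ψ holds at some accessible world.
Let φ = \neg (\Box s \land \Box r). Evaluate φ at each world:
  w0 (successors {w1}): φ is true.
  w1 (successors {w0, w1}): φ is true.
  w2 (successors {w0, w3}): φ is true.
  w3 (successors {w0, w1, w2}): φ is true.
  w4 (successors ∅): φ is false.
For instance, at w2:
  At w2: \Box s \land \Box r is false, so \neg (\Box s \land \Box r) is true.
    At w2: \Box s is false, \Box r is false, so \Box s \land \Box r is false.
      At w2: \Box s requires s at every successor {w0, w3}.
        s fails at w0, so \Box s is false at w2.
      At w2: \Box r requires r at every successor {w0, w3}.
        r fails at w3, so \Box r is false at w2.
Satisfying worlds: {w0, w1, w2, w3}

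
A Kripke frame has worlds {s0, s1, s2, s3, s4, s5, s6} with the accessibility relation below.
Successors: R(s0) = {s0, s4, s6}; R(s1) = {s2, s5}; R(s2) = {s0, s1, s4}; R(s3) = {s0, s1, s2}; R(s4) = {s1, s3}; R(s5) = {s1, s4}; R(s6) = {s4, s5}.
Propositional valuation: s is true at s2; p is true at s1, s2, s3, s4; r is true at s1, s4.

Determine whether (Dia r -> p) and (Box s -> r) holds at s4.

Recall that Box ψ holds at a world iff ψ holds at every accessible world, and Dia ψ holds iff ψ holds at some accessible world.
At s4: Dia r -> p is true, Box s -> r is true, so (Dia r -> p) and (Box s -> r) is true.
  At s4: Dia r is true, p is true, so Dia r -> p is true.
    At s4: Dia r requires r at some successor in {s1, s3}.
      r holds at s1, so Dia r is true at s4.
  At s4: Box s is false, r is true, so Box s -> r is true.
    At s4: Box s requires s at every successor {s1, s3}.
      s fails at s1, so Box s is false at s4.

Yes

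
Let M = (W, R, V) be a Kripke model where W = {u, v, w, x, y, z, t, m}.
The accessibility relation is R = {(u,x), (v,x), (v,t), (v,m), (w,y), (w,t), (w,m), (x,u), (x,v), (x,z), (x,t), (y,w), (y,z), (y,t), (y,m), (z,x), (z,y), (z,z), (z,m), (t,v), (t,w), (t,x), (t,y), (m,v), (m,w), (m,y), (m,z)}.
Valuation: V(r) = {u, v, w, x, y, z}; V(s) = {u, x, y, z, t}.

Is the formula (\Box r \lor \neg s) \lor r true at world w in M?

Recall that \Box ψ holds at a world iff ψ holds at every accessible world, and \Diamond ψ holds iff ψ holds at some accessible world.
At w: \Box r \lor \neg s is true, r is true, so (\Box r \lor \neg s) \lor r is true.
  At w: \Box r is false, \neg s is true, so \Box r \lor \neg s is true.
    At w: \Box r requires r at every successor {y, t, m}.
      r fails at t, so \Box r is false at w.

Yes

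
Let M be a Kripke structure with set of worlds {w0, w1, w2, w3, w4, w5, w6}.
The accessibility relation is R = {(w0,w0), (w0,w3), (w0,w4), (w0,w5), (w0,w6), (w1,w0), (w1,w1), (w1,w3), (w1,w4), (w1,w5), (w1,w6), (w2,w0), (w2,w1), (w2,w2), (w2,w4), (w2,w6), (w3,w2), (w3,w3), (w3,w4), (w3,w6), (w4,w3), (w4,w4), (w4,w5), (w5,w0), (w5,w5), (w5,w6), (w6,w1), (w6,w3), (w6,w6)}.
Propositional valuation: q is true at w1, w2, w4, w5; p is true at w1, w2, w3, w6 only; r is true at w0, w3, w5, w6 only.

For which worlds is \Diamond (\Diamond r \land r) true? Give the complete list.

w0, w1, w2, w3, w4, w5, w6

Let φ = \Diamond (\Diamond r \land r). Evaluate φ at each world:
  w0 (successors {w0, w3, w4, w5, w6}): φ is true.
  w1 (successors {w0, w1, w3, w4, w5, w6}): φ is true.
  w2 (successors {w0, w1, w2, w4, w6}): φ is true.
  w3 (successors {w2, w3, w4, w6}): φ is true.
  w4 (successors {w3, w4, w5}): φ is true.
  w5 (successors {w0, w5, w6}): φ is true.
  w6 (successors {w1, w3, w6}): φ is true.
For instance, at w1:
  At w1: \Diamond (\Diamond r \land r) requires \Diamond r \land r at some successor in {w0, w1, w3, w4, w5, w6}.
    \Diamond r \land r holds at w0, so \Diamond (\Diamond r \land r) is true at w1.
      At w0: \Diamond r is true, r is true, so \Diamond r \land r is true.
Satisfying worlds: {w0, w1, w2, w3, w4, w5, w6}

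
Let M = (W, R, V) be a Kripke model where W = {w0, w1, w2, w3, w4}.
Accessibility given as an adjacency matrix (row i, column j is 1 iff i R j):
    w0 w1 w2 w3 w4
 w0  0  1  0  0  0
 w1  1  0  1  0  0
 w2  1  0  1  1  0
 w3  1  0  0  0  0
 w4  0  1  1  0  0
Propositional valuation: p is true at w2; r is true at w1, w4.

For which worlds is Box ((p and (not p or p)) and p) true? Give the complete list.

Let φ = Box ((p and (not p or p)) and p). Evaluate φ at each world:
  w0 (successors {w1}): φ is false.
  w1 (successors {w0, w2}): φ is false.
  w2 (successors {w0, w2, w3}): φ is false.
  w3 (successors {w0}): φ is false.
  w4 (successors {w1, w2}): φ is false.
For instance, at w0:
  At w0: Box ((p and (not p or p)) and p) requires (p and (not p or p)) and p at every successor {w1}.
    (p and (not p or p)) and p fails at w1, so Box ((p and (not p or p)) and p) is false at w0.
Satisfying worlds: none.

none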